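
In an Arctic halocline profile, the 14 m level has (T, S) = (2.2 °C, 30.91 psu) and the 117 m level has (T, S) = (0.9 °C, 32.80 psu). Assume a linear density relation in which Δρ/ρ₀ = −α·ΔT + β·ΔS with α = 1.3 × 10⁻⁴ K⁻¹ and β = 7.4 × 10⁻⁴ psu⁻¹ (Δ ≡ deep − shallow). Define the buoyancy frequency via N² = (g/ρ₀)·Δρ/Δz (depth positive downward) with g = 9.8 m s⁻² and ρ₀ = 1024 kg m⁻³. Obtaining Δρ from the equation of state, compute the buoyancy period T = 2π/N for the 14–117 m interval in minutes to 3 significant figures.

8.57 min

ΔT = -1.3 K, ΔS = +1.89 psu (deep − shallow).
Δρ/ρ₀ = −αΔT + βΔS = 1.69 × 10⁻⁴ + 1.3986 × 10⁻³ = 1.5676 × 10⁻³, so Δρ ≈ 1.605 kg m⁻³.
N² = (g/ρ₀)·Δρ/Δz = g·(Δρ/ρ₀)/Δz = 9.8 × 1.5676 × 10⁻³ / 103 = 1.4915 × 10⁻⁴ s⁻².
N = √(1.4915 × 10⁻⁴) = 0.012213 rad s⁻¹ → T = 2π/N = 514.47 s = 8.5745 min ≈ 8.57 min.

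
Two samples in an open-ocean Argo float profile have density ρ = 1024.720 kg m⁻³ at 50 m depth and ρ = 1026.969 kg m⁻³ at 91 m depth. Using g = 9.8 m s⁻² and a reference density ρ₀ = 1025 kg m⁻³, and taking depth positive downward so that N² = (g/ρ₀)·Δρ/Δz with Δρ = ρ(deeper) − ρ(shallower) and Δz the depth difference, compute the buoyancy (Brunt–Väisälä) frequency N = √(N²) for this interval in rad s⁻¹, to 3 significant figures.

Δρ = 1026.969 − 1024.720 = 2.249 kg m⁻³ over Δz = 91 − 50 = 41 m.
N² = (9.8/1025) × (2.249/41) = 5.2445 × 10⁻⁴ s⁻².
N = √(5.2445 × 10⁻⁴) = 0.022901 rad s⁻¹ ≈ 0.0229 rad s⁻¹.
Since Δρ > 0 the layer is stably stratified.

0.0229 rad s⁻¹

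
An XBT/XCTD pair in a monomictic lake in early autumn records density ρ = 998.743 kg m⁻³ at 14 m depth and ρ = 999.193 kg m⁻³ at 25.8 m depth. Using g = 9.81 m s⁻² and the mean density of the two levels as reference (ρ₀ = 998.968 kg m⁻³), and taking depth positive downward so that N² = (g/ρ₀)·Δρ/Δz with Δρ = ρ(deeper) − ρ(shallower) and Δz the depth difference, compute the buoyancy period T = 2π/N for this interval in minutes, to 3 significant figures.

Δρ = 999.193 − 998.743 = 0.450 kg m⁻³ over Δz = 25.8 − 14 = 11.8 m.
N² = (9.81/998.968) × (0.450/11.8) = 3.7450 × 10⁻⁴ s⁻².
N = √(3.7450 × 10⁻⁴) = 0.019352 rad s⁻¹, so T = 2π/N = 324.68 s = 5.4113 min ≈ 5.41 min.

5.41 min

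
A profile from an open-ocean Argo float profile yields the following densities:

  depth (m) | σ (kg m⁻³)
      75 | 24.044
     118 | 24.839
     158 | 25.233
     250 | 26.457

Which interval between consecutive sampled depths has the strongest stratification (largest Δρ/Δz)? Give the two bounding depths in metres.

75–118 m

Compute the density gradient over each adjacent pair:
  75–118 m: Δρ/Δz = 0.795/43 = 0.018 kg m⁻⁴
  118–158 m: Δρ/Δz = 0.394/40 = 9.9 × 10⁻³ kg m⁻⁴
  158–250 m: Δρ/Δz = 1.224/92 = 0.013 kg m⁻⁴
The largest gradient is in the 75–118 m interval — the pycnocline.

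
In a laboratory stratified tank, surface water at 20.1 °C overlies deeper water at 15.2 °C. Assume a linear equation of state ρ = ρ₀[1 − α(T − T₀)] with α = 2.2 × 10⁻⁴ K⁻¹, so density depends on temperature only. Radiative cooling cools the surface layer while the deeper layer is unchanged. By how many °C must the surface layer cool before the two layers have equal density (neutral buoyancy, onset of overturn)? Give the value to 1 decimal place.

4.9 °C

With temperature the only control, equal density requires T_surf′ = T_deep.
T_surf′ = 15.2 °C.
Cooling required: 20.1 − 15.2 = 4.9 °C.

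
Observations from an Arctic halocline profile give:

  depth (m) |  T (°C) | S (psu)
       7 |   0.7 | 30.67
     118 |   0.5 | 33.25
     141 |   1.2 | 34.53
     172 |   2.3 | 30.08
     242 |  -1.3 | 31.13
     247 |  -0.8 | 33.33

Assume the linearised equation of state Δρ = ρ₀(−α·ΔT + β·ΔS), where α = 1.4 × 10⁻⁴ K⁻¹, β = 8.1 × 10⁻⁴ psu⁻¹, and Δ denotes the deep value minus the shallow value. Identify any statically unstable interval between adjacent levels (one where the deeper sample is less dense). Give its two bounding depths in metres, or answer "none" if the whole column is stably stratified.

141–172 m

Evaluate Δρ/ρ₀ = −αΔT + βΔS across each adjacent pair:
  7–118 m: −αΔT+βΔS = −(1.4 × 10⁻⁴)(-0.2)+(8.1 × 10⁻⁴)(+2.58) = 2.1 × 10⁻³ → stable
  118–141 m: −αΔT+βΔS = −(1.4 × 10⁻⁴)(+0.7)+(8.1 × 10⁻⁴)(+1.28) = 9.4 × 10⁻⁴ → stable
  141–172 m: −αΔT+βΔS = −(1.4 × 10⁻⁴)(+1.1)+(8.1 × 10⁻⁴)(-4.45) = -3.8 × 10⁻³ → UNSTABLE
  172–242 m: −αΔT+βΔS = −(1.4 × 10⁻⁴)(-3.6)+(8.1 × 10⁻⁴)(+1.05) = 1.4 × 10⁻³ → stable
  242–247 m: −αΔT+βΔS = −(1.4 × 10⁻⁴)(+0.5)+(8.1 × 10⁻⁴)(+2.20) = 1.7 × 10⁻³ → stable
The 141–172 m interval has Δρ < 0: lighter water underlies denser water.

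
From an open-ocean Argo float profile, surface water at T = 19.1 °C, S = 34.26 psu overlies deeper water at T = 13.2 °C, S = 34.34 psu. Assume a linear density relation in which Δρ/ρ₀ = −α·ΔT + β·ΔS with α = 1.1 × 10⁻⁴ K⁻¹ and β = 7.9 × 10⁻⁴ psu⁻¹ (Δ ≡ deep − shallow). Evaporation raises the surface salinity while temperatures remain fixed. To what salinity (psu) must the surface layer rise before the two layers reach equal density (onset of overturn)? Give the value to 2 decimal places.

Neutral buoyancy requires −α(T_deep − T_surf) + β(S_deep − S_surf′) = 0.
S_surf′ = S_deep − (α/β)·ΔT = 34.34 − (1.1 × 10⁻⁴/7.9 × 10⁻⁴)·(-5.9) = 35.1615 psu.
Increase required: 35.1615 − 34.26 = 0.9015 psu.

35.16 psu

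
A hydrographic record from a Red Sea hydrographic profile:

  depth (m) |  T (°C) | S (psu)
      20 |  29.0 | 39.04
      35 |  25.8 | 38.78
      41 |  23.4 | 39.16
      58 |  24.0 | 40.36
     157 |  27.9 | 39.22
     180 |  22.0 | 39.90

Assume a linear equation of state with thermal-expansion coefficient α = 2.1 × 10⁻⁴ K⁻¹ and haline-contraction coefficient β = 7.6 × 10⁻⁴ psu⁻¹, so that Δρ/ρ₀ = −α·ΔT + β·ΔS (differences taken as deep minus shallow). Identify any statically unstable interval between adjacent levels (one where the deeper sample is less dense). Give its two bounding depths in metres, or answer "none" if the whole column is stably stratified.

58–157 m

Evaluate Δρ/ρ₀ = −αΔT + βΔS across each adjacent pair:
  20–35 m: −αΔT+βΔS = −(2.1 × 10⁻⁴)(-3.2)+(7.6 × 10⁻⁴)(-0.26) = 4.7 × 10⁻⁴ → stable
  35–41 m: −αΔT+βΔS = −(2.1 × 10⁻⁴)(-2.4)+(7.6 × 10⁻⁴)(+0.38) = 7.9 × 10⁻⁴ → stable
  41–58 m: −αΔT+βΔS = −(2.1 × 10⁻⁴)(+0.6)+(7.6 × 10⁻⁴)(+1.20) = 7.9 × 10⁻⁴ → stable
  58–157 m: −αΔT+βΔS = −(2.1 × 10⁻⁴)(+3.9)+(7.6 × 10⁻⁴)(-1.14) = -1.7 × 10⁻³ → UNSTABLE
  157–180 m: −αΔT+βΔS = −(2.1 × 10⁻⁴)(-5.9)+(7.6 × 10⁻⁴)(+0.68) = 1.8 × 10⁻³ → stable
The 58–157 m interval has Δρ < 0: lighter water underlies denser water.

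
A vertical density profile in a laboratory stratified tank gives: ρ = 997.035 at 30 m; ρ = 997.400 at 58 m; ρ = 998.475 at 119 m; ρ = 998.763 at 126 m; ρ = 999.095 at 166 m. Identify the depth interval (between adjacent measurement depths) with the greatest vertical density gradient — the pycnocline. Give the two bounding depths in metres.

Compute the density gradient over each adjacent pair:
  30–58 m: Δρ/Δz = 0.365/28 = 0.013 kg m⁻⁴
  58–119 m: Δρ/Δz = 1.075/61 = 0.018 kg m⁻⁴
  119–126 m: Δρ/Δz = 0.288/7 = 0.041 kg m⁻⁴
  126–166 m: Δρ/Δz = 0.332/40 = 8.3 × 10⁻³ kg m⁻⁴
The largest gradient is in the 119–126 m interval — the pycnocline.

119–126 m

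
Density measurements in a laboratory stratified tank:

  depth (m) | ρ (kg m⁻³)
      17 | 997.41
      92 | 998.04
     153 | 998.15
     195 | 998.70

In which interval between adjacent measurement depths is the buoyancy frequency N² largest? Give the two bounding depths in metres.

Compute the density gradient over each adjacent pair:
  17–92 m: Δρ/Δz = 0.63/75 = 8.4 × 10⁻³ kg m⁻⁴
  92–153 m: Δρ/Δz = 0.11/61 = 1.8 × 10⁻³ kg m⁻⁴
  153–195 m: Δρ/Δz = 0.55/42 = 0.013 kg m⁻⁴
The largest gradient is in the 153–195 m interval — the pycnocline.

153–195 m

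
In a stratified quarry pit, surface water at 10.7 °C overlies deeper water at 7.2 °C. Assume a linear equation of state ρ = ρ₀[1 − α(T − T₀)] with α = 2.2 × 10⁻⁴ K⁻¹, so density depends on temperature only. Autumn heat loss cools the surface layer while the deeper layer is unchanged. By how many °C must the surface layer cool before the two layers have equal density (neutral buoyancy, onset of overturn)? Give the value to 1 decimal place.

With temperature the only control, equal density requires T_surf′ = T_deep.
T_surf′ = 7.2 °C.
Cooling required: 10.7 − 7.2 = 3.5 °C.

3.5 °C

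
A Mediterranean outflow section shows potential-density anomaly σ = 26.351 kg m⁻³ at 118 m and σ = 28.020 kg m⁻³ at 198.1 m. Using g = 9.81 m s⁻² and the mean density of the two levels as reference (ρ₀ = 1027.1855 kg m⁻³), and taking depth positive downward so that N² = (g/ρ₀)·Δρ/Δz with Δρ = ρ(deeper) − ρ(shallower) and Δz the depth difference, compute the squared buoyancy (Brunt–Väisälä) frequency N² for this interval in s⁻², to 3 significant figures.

1.99 × 10⁻⁴ s⁻²

Δρ = 1028.020 − 1026.351 = 1.669 kg m⁻³ over Δz = 198.1 − 118 = 80.1 m.
N² = (9.81/1027.1855) × (1.669/80.1) = 1.9900 × 10⁻⁴ s⁻² ≈ 1.99 × 10⁻⁴ s⁻².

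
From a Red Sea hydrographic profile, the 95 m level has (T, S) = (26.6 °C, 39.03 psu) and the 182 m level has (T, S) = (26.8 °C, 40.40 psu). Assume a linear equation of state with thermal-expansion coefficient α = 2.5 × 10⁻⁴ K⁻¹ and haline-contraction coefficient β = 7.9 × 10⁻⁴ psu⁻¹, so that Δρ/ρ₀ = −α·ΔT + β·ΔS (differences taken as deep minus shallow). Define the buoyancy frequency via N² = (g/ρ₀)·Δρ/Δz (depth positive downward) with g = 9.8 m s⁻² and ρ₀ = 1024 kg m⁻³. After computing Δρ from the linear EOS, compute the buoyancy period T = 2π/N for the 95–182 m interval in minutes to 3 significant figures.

ΔT = +0.2 K, ΔS = +1.37 psu (deep − shallow).
Δρ/ρ₀ = −αΔT + βΔS = -5.00 × 10⁻⁵ + 1.0823 × 10⁻³ = 1.0323 × 10⁻³, so Δρ ≈ 1.057 kg m⁻³.
N² = (g/ρ₀)·Δρ/Δz = g·(Δρ/ρ₀)/Δz = 9.8 × 1.0323 × 10⁻³ / 87 = 1.1628 × 10⁻⁴ s⁻².
N = √(1.1628 × 10⁻⁴) = 0.010783 rad s⁻¹ → T = 2π/N = 582.69 s = 9.7115 min ≈ 9.71 min.

9.71 min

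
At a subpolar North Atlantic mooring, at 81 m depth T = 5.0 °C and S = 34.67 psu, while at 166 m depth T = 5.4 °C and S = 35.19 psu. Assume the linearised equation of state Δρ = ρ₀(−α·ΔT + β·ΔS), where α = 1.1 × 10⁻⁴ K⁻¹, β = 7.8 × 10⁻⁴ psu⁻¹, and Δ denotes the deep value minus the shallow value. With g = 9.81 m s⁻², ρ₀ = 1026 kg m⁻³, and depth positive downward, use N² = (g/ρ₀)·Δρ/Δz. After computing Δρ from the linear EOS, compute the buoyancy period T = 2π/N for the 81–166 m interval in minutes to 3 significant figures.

16.2 min

ΔT = +0.4 K, ΔS = +0.52 psu (deep − shallow).
Δρ/ρ₀ = −αΔT + βΔS = -4.40 × 10⁻⁵ + 4.056 × 10⁻⁴ = 3.616 × 10⁻⁴, so Δρ ≈ 0.3710 kg m⁻³.
N² = (g/ρ₀)·Δρ/Δz = g·(Δρ/ρ₀)/Δz = 9.81 × 3.616 × 10⁻⁴ / 85 = 4.1733 × 10⁻⁵ s⁻².
N = √(4.1733 × 10⁻⁵) = 6.4601 × 10⁻³ rad s⁻¹ → T = 2π/N = 972.61 s = 16.210 min ≈ 16.2 min.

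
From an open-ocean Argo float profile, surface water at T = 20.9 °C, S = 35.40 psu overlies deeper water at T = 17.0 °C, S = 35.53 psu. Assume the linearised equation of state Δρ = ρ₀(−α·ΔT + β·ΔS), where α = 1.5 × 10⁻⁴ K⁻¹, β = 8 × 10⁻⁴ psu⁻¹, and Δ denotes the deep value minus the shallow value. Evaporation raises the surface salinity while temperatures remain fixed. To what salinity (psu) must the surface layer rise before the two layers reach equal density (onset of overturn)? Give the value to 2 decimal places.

Neutral buoyancy requires −α(T_deep − T_surf) + β(S_deep − S_surf′) = 0.
S_surf′ = S_deep − (α/β)·ΔT = 35.53 − (1.5 × 10⁻⁴/8 × 10⁻⁴)·(-3.9) = 36.2613 psu.
Increase required: 36.2613 − 35.40 = 0.8613 psu.

36.26 psu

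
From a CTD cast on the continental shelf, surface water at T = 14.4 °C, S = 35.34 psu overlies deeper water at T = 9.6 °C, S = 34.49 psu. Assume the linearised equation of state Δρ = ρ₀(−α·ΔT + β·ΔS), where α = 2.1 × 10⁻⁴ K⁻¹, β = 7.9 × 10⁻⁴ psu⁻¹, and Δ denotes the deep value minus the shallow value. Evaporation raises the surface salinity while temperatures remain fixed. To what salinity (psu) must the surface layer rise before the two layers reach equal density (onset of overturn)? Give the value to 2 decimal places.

Neutral buoyancy requires −α(T_deep − T_surf) + β(S_deep − S_surf′) = 0.
S_surf′ = S_deep − (α/β)·ΔT = 34.49 − (2.1 × 10⁻⁴/7.9 × 10⁻⁴)·(-4.8) = 35.7659 psu.
Increase required: 35.7659 − 35.34 = 0.4259 psu.

35.77 psu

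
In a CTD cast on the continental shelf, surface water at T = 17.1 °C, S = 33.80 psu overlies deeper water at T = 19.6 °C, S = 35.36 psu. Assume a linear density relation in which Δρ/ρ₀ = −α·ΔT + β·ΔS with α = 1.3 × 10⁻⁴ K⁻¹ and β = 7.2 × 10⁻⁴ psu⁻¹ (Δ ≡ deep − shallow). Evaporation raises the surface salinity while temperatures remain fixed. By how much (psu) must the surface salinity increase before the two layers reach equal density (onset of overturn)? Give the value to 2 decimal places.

Neutral buoyancy requires −α(T_deep − T_surf) + β(S_deep − S_surf′) = 0.
S_surf′ = S_deep − (α/β)·ΔT = 35.36 − (1.3 × 10⁻⁴/7.2 × 10⁻⁴)·(+2.5) = 34.9086 psu.
Increase required: 34.9086 − 33.80 = 1.1086 psu.

1.11 psu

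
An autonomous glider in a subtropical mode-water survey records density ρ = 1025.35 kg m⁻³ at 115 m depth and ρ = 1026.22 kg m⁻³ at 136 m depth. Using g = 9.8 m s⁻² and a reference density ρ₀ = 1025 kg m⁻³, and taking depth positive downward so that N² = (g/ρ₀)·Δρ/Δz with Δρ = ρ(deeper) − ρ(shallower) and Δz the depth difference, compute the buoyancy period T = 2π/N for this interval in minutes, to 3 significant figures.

Δρ = 1026.22 − 1025.35 = 0.87 kg m⁻³ over Δz = 136 − 115 = 21 m.
N² = (9.8/1025) × (0.87/21) = 3.9610 × 10⁻⁴ s⁻².
N = √(3.9610 × 10⁻⁴) = 0.019902 rad s⁻¹, so T = 2π/N = 315.71 s = 5.2618 min ≈ 5.26 min.

5.26 min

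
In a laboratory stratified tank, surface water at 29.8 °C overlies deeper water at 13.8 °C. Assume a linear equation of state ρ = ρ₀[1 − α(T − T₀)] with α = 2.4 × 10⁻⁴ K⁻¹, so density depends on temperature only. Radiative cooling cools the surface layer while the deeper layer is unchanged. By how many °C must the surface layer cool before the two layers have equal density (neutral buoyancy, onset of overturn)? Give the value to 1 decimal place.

16.0 °C

With temperature the only control, equal density requires T_surf′ = T_deep.
T_surf′ = 13.8 °C.
Cooling required: 29.8 − 13.8 = 16.0 °C.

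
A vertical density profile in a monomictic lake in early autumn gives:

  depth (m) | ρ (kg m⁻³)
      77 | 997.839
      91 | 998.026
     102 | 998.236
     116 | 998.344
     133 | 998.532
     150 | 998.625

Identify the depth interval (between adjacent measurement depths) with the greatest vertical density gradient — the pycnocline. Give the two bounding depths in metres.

91–102 m

Compute the density gradient over each adjacent pair:
  77–91 m: Δρ/Δz = 0.187/14 = 0.013 kg m⁻⁴
  91–102 m: Δρ/Δz = 0.210/11 = 0.019 kg m⁻⁴
  102–116 m: Δρ/Δz = 0.108/14 = 7.7 × 10⁻³ kg m⁻⁴
  116–133 m: Δρ/Δz = 0.188/17 = 0.011 kg m⁻⁴
  133–150 m: Δρ/Δz = 0.093/17 = 5.5 × 10⁻³ kg m⁻⁴
The largest gradient is in the 91–102 m interval — the pycnocline.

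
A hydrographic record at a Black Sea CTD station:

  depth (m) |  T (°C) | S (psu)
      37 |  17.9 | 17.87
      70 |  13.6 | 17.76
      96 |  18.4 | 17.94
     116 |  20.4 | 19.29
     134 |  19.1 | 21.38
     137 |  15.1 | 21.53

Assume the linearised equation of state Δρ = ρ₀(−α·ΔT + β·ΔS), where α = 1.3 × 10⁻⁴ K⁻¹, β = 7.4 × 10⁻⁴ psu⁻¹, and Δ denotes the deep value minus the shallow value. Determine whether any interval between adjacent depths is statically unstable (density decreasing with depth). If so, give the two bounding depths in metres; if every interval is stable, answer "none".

Evaluate Δρ/ρ₀ = −αΔT + βΔS across each adjacent pair:
  37–70 m: −αΔT+βΔS = −(1.3 × 10⁻⁴)(-4.3)+(7.4 × 10⁻⁴)(-0.11) = 4.8 × 10⁻⁴ → stable
  70–96 m: −αΔT+βΔS = −(1.3 × 10⁻⁴)(+4.8)+(7.4 × 10⁻⁴)(+0.18) = -4.9 × 10⁻⁴ → UNSTABLE
  96–116 m: −αΔT+βΔS = −(1.3 × 10⁻⁴)(+2.0)+(7.4 × 10⁻⁴)(+1.35) = 7.4 × 10⁻⁴ → stable
  116–134 m: −αΔT+βΔS = −(1.3 × 10⁻⁴)(-1.3)+(7.4 × 10⁻⁴)(+2.09) = 1.7 × 10⁻³ → stable
  134–137 m: −αΔT+βΔS = −(1.3 × 10⁻⁴)(-4.0)+(7.4 × 10⁻⁴)(+0.15) = 6.3 × 10⁻⁴ → stable
The 70–96 m interval has Δρ < 0: lighter water underlies denser water.

70–96 m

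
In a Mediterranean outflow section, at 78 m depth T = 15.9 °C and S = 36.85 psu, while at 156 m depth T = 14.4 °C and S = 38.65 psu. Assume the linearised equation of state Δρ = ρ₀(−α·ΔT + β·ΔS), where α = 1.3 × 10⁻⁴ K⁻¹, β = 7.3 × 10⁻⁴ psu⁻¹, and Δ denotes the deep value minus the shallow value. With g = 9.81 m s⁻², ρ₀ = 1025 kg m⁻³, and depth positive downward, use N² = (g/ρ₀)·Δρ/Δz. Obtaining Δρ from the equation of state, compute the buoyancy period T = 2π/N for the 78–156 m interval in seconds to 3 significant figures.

456 s

ΔT = -1.5 K, ΔS = +1.80 psu (deep − shallow).
Δρ/ρ₀ = −αΔT + βΔS = 1.95 × 10⁻⁴ + 1.314 × 10⁻³ = 1.509 × 10⁻³, so Δρ ≈ 1.547 kg m⁻³.
N² = (g/ρ₀)·Δρ/Δz = g·(Δρ/ρ₀)/Δz = 9.81 × 1.509 × 10⁻³ / 78 = 1.8979 × 10⁻⁴ s⁻².
N = √(1.8979 × 10⁻⁴) = 0.013776 rad s⁻¹ → T = 2π/N = 456.10 s ≈ 456 s.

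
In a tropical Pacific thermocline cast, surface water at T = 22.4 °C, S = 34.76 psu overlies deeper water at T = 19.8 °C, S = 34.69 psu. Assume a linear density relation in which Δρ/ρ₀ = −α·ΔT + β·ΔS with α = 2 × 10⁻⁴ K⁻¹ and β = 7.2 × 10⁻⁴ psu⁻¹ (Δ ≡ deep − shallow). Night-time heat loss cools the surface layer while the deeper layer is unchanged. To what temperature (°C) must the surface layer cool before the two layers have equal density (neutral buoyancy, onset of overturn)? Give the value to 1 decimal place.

Neutral buoyancy requires Δρ = 0, i.e. −α(T_deep − T_surf′) + β(S_deep − S_surf) = 0.
T_surf′ = T_deep − (β/α)·ΔS = 19.8 − (7.2 × 10⁻⁴/2 × 10⁻⁴)·(-0.07) = 20.052 °C.
Cooling required: 22.4 − (20.052) = 2.348 °C.

20.1 °C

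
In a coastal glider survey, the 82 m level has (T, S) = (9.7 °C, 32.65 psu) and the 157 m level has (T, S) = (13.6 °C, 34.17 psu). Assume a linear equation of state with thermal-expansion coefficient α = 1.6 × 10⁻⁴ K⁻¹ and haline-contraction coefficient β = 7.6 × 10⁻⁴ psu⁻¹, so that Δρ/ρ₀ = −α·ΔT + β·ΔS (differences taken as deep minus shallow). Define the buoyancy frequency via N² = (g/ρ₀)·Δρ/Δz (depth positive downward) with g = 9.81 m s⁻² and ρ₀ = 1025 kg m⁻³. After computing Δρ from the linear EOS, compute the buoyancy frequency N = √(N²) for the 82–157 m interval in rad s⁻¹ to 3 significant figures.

ΔT = +3.9 K, ΔS = +1.52 psu (deep − shallow).
Δρ/ρ₀ = −αΔT + βΔS = -6.24 × 10⁻⁴ + 1.1552 × 10⁻³ = 5.312 × 10⁻⁴, so Δρ ≈ 0.5445 kg m⁻³.
N² = (g/ρ₀)·Δρ/Δz = g·(Δρ/ρ₀)/Δz = 9.81 × 5.312 × 10⁻⁴ / 75 = 6.9481 × 10⁻⁵ s⁻².
N = √(6.9481 × 10⁻⁵) = 8.3355 × 10⁻³ rad s⁻¹ ≈ 8.34 × 10⁻³ rad s⁻¹.

8.34 × 10⁻³ rad s⁻¹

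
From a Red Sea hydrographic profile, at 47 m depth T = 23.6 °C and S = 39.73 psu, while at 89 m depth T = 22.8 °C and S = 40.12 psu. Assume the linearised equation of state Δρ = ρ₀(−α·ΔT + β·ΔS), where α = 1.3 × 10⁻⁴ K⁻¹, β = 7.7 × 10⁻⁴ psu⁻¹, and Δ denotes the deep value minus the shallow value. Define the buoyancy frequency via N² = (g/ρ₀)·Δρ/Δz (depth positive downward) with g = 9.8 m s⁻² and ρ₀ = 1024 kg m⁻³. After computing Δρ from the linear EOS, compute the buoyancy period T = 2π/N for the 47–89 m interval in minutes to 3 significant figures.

10.8 min

ΔT = -0.8 K, ΔS = +0.39 psu (deep − shallow).
Δρ/ρ₀ = −αΔT + βΔS = 1.04 × 10⁻⁴ + 3.003 × 10⁻⁴ = 4.043 × 10⁻⁴, so Δρ ≈ 0.4140 kg m⁻³.
N² = (g/ρ₀)·Δρ/Δz = g·(Δρ/ρ₀)/Δz = 9.8 × 4.043 × 10⁻⁴ / 42 = 9.4337 × 10⁻⁵ s⁻².
N = √(9.4337 × 10⁻⁵) = 9.7127 × 10⁻³ rad s⁻¹ → T = 2π/N = 646.90 s = 10.782 min ≈ 10.8 min.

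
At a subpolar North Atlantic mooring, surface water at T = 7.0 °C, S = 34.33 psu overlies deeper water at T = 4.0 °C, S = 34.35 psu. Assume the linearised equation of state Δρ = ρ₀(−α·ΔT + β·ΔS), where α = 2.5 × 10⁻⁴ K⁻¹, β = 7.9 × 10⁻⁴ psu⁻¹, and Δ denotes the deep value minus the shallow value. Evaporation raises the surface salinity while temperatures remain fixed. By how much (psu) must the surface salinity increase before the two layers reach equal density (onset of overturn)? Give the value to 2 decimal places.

0.97 psu

Neutral buoyancy requires −α(T_deep − T_surf) + β(S_deep − S_surf′) = 0.
S_surf′ = S_deep − (α/β)·ΔT = 34.35 − (2.5 × 10⁻⁴/7.9 × 10⁻⁴)·(-3.0) = 35.2994 psu.
Increase required: 35.2994 − 34.33 = 0.9694 psu.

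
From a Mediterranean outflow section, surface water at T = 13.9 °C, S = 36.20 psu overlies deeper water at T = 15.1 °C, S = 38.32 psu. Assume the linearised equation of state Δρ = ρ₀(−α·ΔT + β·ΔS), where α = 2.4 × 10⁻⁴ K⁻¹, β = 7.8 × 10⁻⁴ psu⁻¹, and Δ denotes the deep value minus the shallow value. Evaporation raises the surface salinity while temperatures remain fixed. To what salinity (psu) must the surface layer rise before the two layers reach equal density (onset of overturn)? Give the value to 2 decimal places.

Neutral buoyancy requires −α(T_deep − T_surf) + β(S_deep − S_surf′) = 0.
S_surf′ = S_deep − (α/β)·ΔT = 38.32 − (2.4 × 10⁻⁴/7.8 × 10⁻⁴)·(+1.2) = 37.9508 psu.
Increase required: 37.9508 − 36.20 = 1.7508 psu.

37.95 psu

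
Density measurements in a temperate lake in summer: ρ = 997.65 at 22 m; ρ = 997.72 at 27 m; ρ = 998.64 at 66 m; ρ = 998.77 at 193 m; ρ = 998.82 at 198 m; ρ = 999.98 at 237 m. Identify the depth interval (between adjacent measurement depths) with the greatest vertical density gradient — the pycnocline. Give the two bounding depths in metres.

Compute the density gradient over each adjacent pair:
  22–27 m: Δρ/Δz = 0.07/5 = 0.014 kg m⁻⁴
  27–66 m: Δρ/Δz = 0.92/39 = 0.024 kg m⁻⁴
  66–193 m: Δρ/Δz = 0.13/127 = 1.0 × 10⁻³ kg m⁻⁴
  193–198 m: Δρ/Δz = 0.05/5 = 0.010 kg m⁻⁴
  198–237 m: Δρ/Δz = 1.16/39 = 0.030 kg m⁻⁴
The largest gradient is in the 198–237 m interval — the pycnocline.

198–237 m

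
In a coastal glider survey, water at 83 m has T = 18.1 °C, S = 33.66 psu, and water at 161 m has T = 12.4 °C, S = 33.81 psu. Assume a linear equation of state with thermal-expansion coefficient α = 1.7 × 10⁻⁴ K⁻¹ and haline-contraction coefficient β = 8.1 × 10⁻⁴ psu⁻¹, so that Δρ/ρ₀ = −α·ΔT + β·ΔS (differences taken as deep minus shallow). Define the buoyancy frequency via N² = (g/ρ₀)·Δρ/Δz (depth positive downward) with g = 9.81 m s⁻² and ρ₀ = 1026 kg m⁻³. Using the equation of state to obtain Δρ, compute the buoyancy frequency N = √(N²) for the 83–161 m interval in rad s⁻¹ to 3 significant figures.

ΔT = -5.7 K, ΔS = +0.15 psu (deep − shallow).
Δρ/ρ₀ = −αΔT + βΔS = 9.69 × 10⁻⁴ + 1.215 × 10⁻⁴ = 1.0905 × 10⁻³, so Δρ ≈ 1.119 kg m⁻³.
N² = (g/ρ₀)·Δρ/Δz = g·(Δρ/ρ₀)/Δz = 9.81 × 1.0905 × 10⁻³ / 78 = 1.3715 × 10⁻⁴ s⁻².
N = √(1.3715 × 10⁻⁴) = 0.011711 rad s⁻¹ ≈ 0.0117 rad s⁻¹.

0.0117 rad s⁻¹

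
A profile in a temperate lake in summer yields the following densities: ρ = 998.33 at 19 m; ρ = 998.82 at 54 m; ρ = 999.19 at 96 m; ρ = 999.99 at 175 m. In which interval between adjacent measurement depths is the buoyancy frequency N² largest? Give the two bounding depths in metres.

19–54 m

Compute the density gradient over each adjacent pair:
  19–54 m: Δρ/Δz = 0.49/35 = 0.014 kg m⁻⁴
  54–96 m: Δρ/Δz = 0.37/42 = 8.8 × 10⁻³ kg m⁻⁴
  96–175 m: Δρ/Δz = 0.80/79 = 0.010 kg m⁻⁴
The largest gradient is in the 19–54 m interval — the pycnocline.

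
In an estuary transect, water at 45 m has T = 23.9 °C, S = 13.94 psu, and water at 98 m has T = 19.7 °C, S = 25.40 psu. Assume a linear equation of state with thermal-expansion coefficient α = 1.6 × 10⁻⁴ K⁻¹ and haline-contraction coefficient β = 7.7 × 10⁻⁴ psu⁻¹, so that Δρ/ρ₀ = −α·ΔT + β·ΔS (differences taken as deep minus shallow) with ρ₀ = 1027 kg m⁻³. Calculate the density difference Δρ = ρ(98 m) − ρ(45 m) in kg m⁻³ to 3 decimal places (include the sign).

+9.753 kg m⁻³

ΔT = -4.2 K, ΔS = +11.46 psu (deep − shallow).
Δρ/ρ₀ = −(1.6 × 10⁻⁴)(-4.2) + (7.7 × 10⁻⁴)(+11.46) = 9.4962 × 10⁻³.
Δρ = 1027 × (9.4962 × 10⁻³) = +9.753 kg m⁻³.
Positive Δρ: denser below, stable.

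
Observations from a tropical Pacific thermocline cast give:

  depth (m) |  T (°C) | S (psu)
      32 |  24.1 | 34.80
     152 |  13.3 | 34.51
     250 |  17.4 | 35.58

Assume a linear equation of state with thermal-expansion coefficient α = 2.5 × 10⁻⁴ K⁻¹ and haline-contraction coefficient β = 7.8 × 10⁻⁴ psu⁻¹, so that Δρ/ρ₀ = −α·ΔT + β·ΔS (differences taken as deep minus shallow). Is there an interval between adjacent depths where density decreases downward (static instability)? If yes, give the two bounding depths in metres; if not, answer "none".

152–250 m

Evaluate Δρ/ρ₀ = −αΔT + βΔS across each adjacent pair:
  32–152 m: −αΔT+βΔS = −(2.5 × 10⁻⁴)(-10.8)+(7.8 × 10⁻⁴)(-0.29) = 2.5 × 10⁻³ → stable
  152–250 m: −αΔT+βΔS = −(2.5 × 10⁻⁴)(+4.1)+(7.8 × 10⁻⁴)(+1.07) = -1.9 × 10⁻⁴ → UNSTABLE
The 152–250 m interval has Δρ < 0: lighter water underlies denser water.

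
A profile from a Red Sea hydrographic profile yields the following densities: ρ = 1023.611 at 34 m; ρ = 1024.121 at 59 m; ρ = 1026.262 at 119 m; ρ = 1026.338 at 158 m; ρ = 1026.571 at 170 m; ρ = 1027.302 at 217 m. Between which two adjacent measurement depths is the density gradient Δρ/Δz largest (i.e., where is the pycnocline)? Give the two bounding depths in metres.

Compute the density gradient over each adjacent pair:
  34–59 m: Δρ/Δz = 0.510/25 = 0.020 kg m⁻⁴
  59–119 m: Δρ/Δz = 2.141/60 = 0.036 kg m⁻⁴
  119–158 m: Δρ/Δz = 0.076/39 = 1.9 × 10⁻³ kg m⁻⁴
  158–170 m: Δρ/Δz = 0.233/12 = 0.019 kg m⁻⁴
  170–217 m: Δρ/Δz = 0.731/47 = 0.016 kg m⁻⁴
The largest gradient is in the 59–119 m interval — the pycnocline.

59–119 m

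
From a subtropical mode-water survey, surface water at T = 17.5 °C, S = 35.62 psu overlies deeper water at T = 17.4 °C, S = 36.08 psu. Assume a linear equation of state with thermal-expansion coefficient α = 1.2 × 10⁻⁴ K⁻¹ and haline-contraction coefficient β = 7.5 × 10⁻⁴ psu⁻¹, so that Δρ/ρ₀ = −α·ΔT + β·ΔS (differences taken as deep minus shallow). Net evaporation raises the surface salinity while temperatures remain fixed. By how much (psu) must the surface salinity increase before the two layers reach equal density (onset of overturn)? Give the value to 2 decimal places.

0.48 psu

Neutral buoyancy requires −α(T_deep − T_surf) + β(S_deep − S_surf′) = 0.
S_surf′ = S_deep − (α/β)·ΔT = 36.08 − (1.2 × 10⁻⁴/7.5 × 10⁻⁴)·(-0.1) = 36.0960 psu.
Increase required: 36.0960 − 35.62 = 0.4760 psu.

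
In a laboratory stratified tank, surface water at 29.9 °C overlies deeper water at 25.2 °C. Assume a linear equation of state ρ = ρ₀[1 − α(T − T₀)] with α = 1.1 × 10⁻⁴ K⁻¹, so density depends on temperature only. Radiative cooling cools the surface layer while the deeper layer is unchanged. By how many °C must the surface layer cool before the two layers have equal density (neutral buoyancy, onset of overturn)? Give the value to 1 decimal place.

4.7 °C

With temperature the only control, equal density requires T_surf′ = T_deep.
T_surf′ = 25.2 °C.
Cooling required: 29.9 − 25.2 = 4.7 °C.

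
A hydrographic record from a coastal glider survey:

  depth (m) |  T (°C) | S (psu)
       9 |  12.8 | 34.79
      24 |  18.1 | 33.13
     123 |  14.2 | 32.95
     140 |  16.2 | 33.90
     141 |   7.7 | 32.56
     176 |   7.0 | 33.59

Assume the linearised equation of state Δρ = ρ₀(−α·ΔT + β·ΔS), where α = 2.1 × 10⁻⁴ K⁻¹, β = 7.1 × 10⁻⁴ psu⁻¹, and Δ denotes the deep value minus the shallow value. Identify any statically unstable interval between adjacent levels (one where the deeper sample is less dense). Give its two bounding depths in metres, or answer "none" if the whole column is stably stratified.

Evaluate Δρ/ρ₀ = −αΔT + βΔS across each adjacent pair:
  9–24 m: −αΔT+βΔS = −(2.1 × 10⁻⁴)(+5.3)+(7.1 × 10⁻⁴)(-1.66) = -2.3 × 10⁻³ → UNSTABLE
  24–123 m: −αΔT+βΔS = −(2.1 × 10⁻⁴)(-3.9)+(7.1 × 10⁻⁴)(-0.18) = 6.9 × 10⁻⁴ → stable
  123–140 m: −αΔT+βΔS = −(2.1 × 10⁻⁴)(+2.0)+(7.1 × 10⁻⁴)(+0.95) = 2.5 × 10⁻⁴ → stable
  140–141 m: −αΔT+βΔS = −(2.1 × 10⁻⁴)(-8.5)+(7.1 × 10⁻⁴)(-1.34) = 8.3 × 10⁻⁴ → stable
  141–176 m: −αΔT+βΔS = −(2.1 × 10⁻⁴)(-0.7)+(7.1 × 10⁻⁴)(+1.03) = 8.8 × 10⁻⁴ → stable
The 9–24 m interval has Δρ < 0: lighter water underlies denser water.

9–24 m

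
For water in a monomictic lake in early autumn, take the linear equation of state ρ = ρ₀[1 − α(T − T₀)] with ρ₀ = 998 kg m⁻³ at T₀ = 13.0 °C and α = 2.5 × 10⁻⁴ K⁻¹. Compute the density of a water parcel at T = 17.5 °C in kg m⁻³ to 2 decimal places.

996.88 kg m⁻³

T − T₀ = +4.5 K.
Bracket = 1 − α·(+4.5) = 1 + (-1.125 × 10⁻³) = 0.9988750.
ρ = 998 × 0.9988750 = 996.88 kg m⁻³.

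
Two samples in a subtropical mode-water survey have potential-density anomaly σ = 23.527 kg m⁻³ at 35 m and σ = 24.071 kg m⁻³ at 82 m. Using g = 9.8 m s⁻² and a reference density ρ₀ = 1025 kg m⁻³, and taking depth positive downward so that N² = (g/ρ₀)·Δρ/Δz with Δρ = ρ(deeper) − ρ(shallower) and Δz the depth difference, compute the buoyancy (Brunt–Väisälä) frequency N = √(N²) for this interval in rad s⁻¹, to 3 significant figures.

0.0105 rad s⁻¹

Δρ = 1024.071 − 1023.527 = 0.544 kg m⁻³ over Δz = 82 − 35 = 47 m.
N² = (9.8/1025) × (0.544/47) = 1.1066 × 10⁻⁴ s⁻².
N = √(1.1066 × 10⁻⁴) = 0.010520 rad s⁻¹ ≈ 0.0105 rad s⁻¹.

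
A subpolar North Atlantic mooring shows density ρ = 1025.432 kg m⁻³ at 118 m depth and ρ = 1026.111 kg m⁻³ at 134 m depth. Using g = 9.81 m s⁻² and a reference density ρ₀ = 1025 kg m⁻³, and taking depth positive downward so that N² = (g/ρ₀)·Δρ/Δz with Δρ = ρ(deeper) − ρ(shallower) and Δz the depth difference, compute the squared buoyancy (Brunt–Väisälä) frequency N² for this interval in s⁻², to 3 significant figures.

4.06 × 10⁻⁴ s⁻²

Δρ = 1026.111 − 1025.432 = 0.679 kg m⁻³ over Δz = 134 − 118 = 16 m.
N² = (9.81/1025) × (0.679/16) = 4.0616 × 10⁻⁴ s⁻² ≈ 4.06 × 10⁻⁴ s⁻².
Since Δρ > 0 the layer is stably stratified.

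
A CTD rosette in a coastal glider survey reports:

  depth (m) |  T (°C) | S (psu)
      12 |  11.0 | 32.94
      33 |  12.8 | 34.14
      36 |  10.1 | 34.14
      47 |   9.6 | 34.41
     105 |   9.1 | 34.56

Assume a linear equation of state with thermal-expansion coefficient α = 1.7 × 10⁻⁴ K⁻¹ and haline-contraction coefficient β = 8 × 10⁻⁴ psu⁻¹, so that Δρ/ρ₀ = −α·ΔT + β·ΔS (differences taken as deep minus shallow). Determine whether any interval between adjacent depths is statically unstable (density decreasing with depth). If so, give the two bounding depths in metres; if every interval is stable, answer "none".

Evaluate Δρ/ρ₀ = −αΔT + βΔS across each adjacent pair:
  12–33 m: −αΔT+βΔS = −(1.7 × 10⁻⁴)(+1.8)+(8 × 10⁻⁴)(+1.20) = 6.5 × 10⁻⁴ → stable
  33–36 m: −αΔT+βΔS = −(1.7 × 10⁻⁴)(-2.7)+(8 × 10⁻⁴)(+0.00) = 4.6 × 10⁻⁴ → stable
  36–47 m: −αΔT+βΔS = −(1.7 × 10⁻⁴)(-0.5)+(8 × 10⁻⁴)(+0.27) = 3.0 × 10⁻⁴ → stable
  47–105 m: −αΔT+βΔS = −(1.7 × 10⁻⁴)(-0.5)+(8 × 10⁻⁴)(+0.15) = 2.0 × 10⁻⁴ → stable
Every interval has Δρ > 0: the column is stably stratified throughout.

none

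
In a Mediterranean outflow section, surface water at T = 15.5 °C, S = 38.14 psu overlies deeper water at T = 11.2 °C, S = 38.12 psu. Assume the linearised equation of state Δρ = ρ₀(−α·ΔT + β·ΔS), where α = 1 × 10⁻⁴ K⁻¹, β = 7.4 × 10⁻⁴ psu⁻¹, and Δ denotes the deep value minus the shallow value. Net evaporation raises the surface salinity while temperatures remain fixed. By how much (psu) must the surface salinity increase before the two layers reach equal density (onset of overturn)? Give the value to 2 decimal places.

0.56 psu

Neutral buoyancy requires −α(T_deep − T_surf) + β(S_deep − S_surf′) = 0.
S_surf′ = S_deep − (α/β)·ΔT = 38.12 − (1 × 10⁻⁴/7.4 × 10⁻⁴)·(-4.3) = 38.7011 psu.
Increase required: 38.7011 − 38.14 = 0.5611 psu.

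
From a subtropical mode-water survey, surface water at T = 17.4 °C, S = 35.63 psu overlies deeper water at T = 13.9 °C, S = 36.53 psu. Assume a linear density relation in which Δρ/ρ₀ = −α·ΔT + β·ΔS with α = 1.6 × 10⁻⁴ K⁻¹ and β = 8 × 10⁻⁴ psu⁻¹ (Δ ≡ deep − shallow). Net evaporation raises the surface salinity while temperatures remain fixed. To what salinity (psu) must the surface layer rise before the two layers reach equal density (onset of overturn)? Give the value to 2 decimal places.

Neutral buoyancy requires −α(T_deep − T_surf) + β(S_deep − S_surf′) = 0.
S_surf′ = S_deep − (α/β)·ΔT = 36.53 − (1.6 × 10⁻⁴/8 × 10⁻⁴)·(-3.5) = 37.2300 psu.
Increase required: 37.2300 − 35.63 = 1.6000 psu.

37.23 psu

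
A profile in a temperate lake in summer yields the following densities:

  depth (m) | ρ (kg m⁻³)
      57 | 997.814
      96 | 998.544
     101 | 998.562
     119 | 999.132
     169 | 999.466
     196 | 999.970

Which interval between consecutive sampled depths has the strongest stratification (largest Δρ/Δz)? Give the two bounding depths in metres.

101–119 m

Compute the density gradient over each adjacent pair:
  57–96 m: Δρ/Δz = 0.730/39 = 0.019 kg m⁻⁴
  96–101 m: Δρ/Δz = 0.018/5 = 3.6 × 10⁻³ kg m⁻⁴
  101–119 m: Δρ/Δz = 0.570/18 = 0.032 kg m⁻⁴
  119–169 m: Δρ/Δz = 0.334/50 = 6.7 × 10⁻³ kg m⁻⁴
  169–196 m: Δρ/Δz = 0.504/27 = 0.019 kg m⁻⁴
The largest gradient is in the 101–119 m interval — the pycnocline.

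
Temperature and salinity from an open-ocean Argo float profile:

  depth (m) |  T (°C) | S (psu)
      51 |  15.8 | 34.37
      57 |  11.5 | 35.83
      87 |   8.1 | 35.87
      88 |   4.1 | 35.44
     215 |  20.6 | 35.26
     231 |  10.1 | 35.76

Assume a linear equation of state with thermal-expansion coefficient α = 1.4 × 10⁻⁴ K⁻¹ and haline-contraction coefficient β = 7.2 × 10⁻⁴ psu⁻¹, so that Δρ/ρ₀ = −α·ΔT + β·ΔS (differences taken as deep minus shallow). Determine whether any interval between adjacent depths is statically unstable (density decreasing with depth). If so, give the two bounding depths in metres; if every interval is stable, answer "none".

Evaluate Δρ/ρ₀ = −αΔT + βΔS across each adjacent pair:
  51–57 m: −αΔT+βΔS = −(1.4 × 10⁻⁴)(-4.3)+(7.2 × 10⁻⁴)(+1.46) = 1.7 × 10⁻³ → stable
  57–87 m: −αΔT+βΔS = −(1.4 × 10⁻⁴)(-3.4)+(7.2 × 10⁻⁴)(+0.04) = 5.0 × 10⁻⁴ → stable
  87–88 m: −αΔT+βΔS = −(1.4 × 10⁻⁴)(-4.0)+(7.2 × 10⁻⁴)(-0.43) = 2.5 × 10⁻⁴ → stable
  88–215 m: −αΔT+βΔS = −(1.4 × 10⁻⁴)(+16.5)+(7.2 × 10⁻⁴)(-0.18) = -2.4 × 10⁻³ → UNSTABLE
  215–231 m: −αΔT+βΔS = −(1.4 × 10⁻⁴)(-10.5)+(7.2 × 10⁻⁴)(+0.50) = 1.8 × 10⁻³ → stable
The 88–215 m interval has Δρ < 0: lighter water underlies denser water.

88–215 m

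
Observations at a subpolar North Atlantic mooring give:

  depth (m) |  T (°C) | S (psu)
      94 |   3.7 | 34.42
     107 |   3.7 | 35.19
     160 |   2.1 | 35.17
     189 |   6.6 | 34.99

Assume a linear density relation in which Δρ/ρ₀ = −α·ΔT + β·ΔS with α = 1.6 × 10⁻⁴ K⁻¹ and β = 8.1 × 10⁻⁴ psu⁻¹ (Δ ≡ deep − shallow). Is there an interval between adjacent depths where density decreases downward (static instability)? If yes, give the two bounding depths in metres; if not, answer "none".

Evaluate Δρ/ρ₀ = −αΔT + βΔS across each adjacent pair:
  94–107 m: −αΔT+βΔS = −(1.6 × 10⁻⁴)(+0.0)+(8.1 × 10⁻⁴)(+0.77) = 6.2 × 10⁻⁴ → stable
  107–160 m: −αΔT+βΔS = −(1.6 × 10⁻⁴)(-1.6)+(8.1 × 10⁻⁴)(-0.02) = 2.4 × 10⁻⁴ → stable
  160–189 m: −αΔT+βΔS = −(1.6 × 10⁻⁴)(+4.5)+(8.1 × 10⁻⁴)(-0.18) = -8.7 × 10⁻⁴ → UNSTABLE
The 160–189 m interval has Δρ < 0: lighter water underlies denser water.

160–189 m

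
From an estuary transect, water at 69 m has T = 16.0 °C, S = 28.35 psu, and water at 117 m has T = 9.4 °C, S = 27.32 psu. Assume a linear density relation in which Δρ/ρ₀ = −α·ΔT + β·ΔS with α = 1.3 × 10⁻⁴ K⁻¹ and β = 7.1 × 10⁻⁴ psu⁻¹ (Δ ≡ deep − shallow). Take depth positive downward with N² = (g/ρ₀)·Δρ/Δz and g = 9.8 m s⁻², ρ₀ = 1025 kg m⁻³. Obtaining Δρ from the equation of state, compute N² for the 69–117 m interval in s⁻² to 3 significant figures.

ΔT = -6.6 K, ΔS = -1.03 psu (deep − shallow).
Δρ/ρ₀ = −αΔT + βΔS = 8.58 × 10⁻⁴ − 7.313 × 10⁻⁴ = 1.267 × 10⁻⁴, so Δρ ≈ 0.1299 kg m⁻³.
N² = (g/ρ₀)·Δρ/Δz = g·(Δρ/ρ₀)/Δz = 9.8 × 1.267 × 10⁻⁴ / 48 = 2.5868 × 10⁻⁵ s⁻² ≈ 2.59 × 10⁻⁵ s⁻².

2.59 × 10⁻⁵ s⁻²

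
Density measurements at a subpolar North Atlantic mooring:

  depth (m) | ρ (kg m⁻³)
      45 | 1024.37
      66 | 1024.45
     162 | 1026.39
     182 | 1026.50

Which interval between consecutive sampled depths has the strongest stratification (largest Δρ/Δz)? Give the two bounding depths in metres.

Compute the density gradient over each adjacent pair:
  45–66 m: Δρ/Δz = 0.08/21 = 3.8 × 10⁻³ kg m⁻⁴
  66–162 m: Δρ/Δz = 1.94/96 = 0.020 kg m⁻⁴
  162–182 m: Δρ/Δz = 0.11/20 = 5.5 × 10⁻³ kg m⁻⁴
The largest gradient is in the 66–162 m interval — the pycnocline.

66–162 m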